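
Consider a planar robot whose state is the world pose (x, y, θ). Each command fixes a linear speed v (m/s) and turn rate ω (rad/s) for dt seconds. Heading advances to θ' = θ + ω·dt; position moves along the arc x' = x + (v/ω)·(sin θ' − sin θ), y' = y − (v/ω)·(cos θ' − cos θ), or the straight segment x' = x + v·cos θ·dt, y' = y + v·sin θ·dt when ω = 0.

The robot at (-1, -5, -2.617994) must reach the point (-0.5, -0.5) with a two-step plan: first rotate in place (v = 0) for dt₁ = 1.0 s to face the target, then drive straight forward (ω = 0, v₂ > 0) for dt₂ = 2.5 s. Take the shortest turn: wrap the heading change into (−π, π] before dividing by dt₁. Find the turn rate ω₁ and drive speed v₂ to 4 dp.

heading to target = atan2(-0.5−-5, -0.5−-1) = 1.4601
Δθ = wrap(1.4601 − -2.6180) = -2.2051; ω₁ = Δθ/dt₁ = -2.2051
distance = √((-0.5−-1)² + (-0.5−-5)²) = 4.5277; v₂ = distance/dt₂ = 1.8111

ω₁ = -2.2051, v₂ = 1.8111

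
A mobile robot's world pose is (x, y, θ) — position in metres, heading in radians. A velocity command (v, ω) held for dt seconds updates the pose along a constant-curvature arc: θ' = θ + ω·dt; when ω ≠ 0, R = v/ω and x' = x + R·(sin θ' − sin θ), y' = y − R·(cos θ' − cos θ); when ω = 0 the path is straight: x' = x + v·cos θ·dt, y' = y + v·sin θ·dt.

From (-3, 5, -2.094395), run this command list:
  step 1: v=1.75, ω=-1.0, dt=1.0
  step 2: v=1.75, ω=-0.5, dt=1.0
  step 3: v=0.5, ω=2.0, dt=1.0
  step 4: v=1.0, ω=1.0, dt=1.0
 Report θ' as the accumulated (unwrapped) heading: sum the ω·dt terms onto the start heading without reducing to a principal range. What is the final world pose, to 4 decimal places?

step 1: θ'=-3.0944 (R=-1.7500) → pose (-4.4330, 4.1269, -3.0944)
step 2: θ'=-3.5944 (R=-3.5000) → pose (-6.1293, 4.4758, -3.5944)
step 3: θ'=-1.5944 (R=0.2500) → pose (-6.4886, 4.2569, -1.5944)
step 4: θ'=-0.5944 (R=1.0000) → pose (-6.0489, 3.4048, -0.5944)

(-6.0489, 3.4048, -0.5944)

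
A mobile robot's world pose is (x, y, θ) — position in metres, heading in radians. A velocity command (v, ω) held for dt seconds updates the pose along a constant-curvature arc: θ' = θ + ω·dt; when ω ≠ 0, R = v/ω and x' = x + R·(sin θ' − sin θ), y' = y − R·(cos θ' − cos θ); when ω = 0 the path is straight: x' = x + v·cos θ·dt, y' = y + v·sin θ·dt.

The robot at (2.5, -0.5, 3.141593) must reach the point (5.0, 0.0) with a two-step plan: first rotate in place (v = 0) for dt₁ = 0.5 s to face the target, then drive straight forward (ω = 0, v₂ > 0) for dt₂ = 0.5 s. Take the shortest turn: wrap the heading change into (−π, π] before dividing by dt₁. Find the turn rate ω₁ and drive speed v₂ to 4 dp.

ω₁ = -5.8884, v₂ = 5.0990

heading to target = atan2(0−-0.5, 5−2.5) = 0.1974
Δθ = wrap(0.1974 − 3.1416) = -2.9442; ω₁ = Δθ/dt₁ = -5.8884
distance = √((5−2.5)² + (0−-0.5)²) = 2.5495; v₂ = distance/dt₂ = 5.0990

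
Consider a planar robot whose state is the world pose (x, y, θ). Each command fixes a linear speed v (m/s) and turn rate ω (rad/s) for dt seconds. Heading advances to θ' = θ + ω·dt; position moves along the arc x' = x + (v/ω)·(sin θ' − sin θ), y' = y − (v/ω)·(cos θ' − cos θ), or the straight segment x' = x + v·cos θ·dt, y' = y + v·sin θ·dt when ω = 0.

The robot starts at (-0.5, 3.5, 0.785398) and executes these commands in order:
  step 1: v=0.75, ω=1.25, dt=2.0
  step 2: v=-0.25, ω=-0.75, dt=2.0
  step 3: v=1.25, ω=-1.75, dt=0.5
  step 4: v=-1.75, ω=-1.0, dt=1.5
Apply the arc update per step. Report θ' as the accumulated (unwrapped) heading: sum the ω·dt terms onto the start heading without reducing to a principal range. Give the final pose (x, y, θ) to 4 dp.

step 1: θ'=3.2854 (R=0.6000) → pose (-1.0103, 4.5181, 3.2854)
step 2: θ'=1.7854 (R=0.3333) → pose (-0.6368, 4.2592, 1.7854)
step 3: θ'=0.9104 (R=-0.7143) → pose (-0.5030, 4.8494, 0.9104)
step 4: θ'=-0.5896 (R=1.7500) → pose (-2.8581, 4.4684, -0.5896)

(-2.8581, 4.4684, -0.5896)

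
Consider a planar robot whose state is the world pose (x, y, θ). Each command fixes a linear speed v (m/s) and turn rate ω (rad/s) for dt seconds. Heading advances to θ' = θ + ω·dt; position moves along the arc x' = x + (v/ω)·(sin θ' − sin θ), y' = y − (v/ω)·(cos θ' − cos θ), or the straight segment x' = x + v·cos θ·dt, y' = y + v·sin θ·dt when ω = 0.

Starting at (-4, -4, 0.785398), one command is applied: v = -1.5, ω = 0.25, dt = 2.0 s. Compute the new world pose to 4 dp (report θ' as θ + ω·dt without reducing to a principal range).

θ' = 0.7854 + 0.25·2.0 = 1.2854
R = v/ω = -1.5/0.25 = -6.0000
x' = -4 + -6.0000·(sin 1.2854 − sin 0.7854) = -5.5147
y' = -4 − -6.0000·(cos 1.2854 − cos 0.7854) = -6.5534

(-5.5147, -6.5534, 1.2854)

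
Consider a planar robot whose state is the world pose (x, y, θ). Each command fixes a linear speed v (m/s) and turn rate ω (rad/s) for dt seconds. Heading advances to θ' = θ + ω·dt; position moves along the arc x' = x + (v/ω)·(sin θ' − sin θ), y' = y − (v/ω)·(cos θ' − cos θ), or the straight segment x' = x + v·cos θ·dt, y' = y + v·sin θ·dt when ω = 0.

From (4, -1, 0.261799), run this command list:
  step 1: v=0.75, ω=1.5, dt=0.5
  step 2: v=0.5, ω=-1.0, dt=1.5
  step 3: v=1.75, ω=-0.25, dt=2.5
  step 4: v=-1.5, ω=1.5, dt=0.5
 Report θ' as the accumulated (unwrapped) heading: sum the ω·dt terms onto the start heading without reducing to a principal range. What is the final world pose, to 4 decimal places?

(7.4076, -3.2025, -0.3632)

step 1: θ'=1.0118 (R=0.5000) → pose (4.2945, -0.7822, 1.0118)
step 2: θ'=-0.4882 (R=-0.5000) → pose (4.9529, -0.6058, -0.4882)
step 3: θ'=-1.1132 (R=-7.0000) → pose (7.9495, -3.6955, -1.1132)
step 4: θ'=-0.3632 (R=-1.0000) → pose (7.4076, -3.2025, -0.3632)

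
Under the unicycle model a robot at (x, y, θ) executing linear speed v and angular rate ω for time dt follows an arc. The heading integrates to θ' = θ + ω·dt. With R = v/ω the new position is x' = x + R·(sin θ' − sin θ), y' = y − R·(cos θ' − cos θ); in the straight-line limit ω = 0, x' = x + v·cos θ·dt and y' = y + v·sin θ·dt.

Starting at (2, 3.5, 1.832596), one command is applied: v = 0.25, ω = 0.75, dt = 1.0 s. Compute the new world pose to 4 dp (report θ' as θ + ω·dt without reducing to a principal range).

(1.8548, 3.6963, 2.5826)

θ' = 1.8326 + 0.75·1.0 = 2.5826
R = v/ω = 0.25/0.75 = 0.3333
x' = 2 + 0.3333·(sin 2.5826 − sin 1.8326) = 1.8548
y' = 3.5 − 0.3333·(cos 2.5826 − cos 1.8326) = 3.6963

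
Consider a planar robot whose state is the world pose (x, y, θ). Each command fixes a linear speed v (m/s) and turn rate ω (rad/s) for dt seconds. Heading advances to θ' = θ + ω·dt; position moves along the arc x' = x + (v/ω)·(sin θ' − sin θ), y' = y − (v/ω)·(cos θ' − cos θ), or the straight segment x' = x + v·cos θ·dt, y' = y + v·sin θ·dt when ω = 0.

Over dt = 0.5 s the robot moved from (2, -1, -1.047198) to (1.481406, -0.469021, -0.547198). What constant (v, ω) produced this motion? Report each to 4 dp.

v = -1.5000, ω = 1.0000

Δθ = -0.547198 − -1.047198 = 0.500000
ω = Δθ/dt = 0.500000/0.5 = 1.0000
R = −Δy/(cos θ' − cos θ) = -1.5000
v = R·ω = -1.5000·1.0000 = -1.5000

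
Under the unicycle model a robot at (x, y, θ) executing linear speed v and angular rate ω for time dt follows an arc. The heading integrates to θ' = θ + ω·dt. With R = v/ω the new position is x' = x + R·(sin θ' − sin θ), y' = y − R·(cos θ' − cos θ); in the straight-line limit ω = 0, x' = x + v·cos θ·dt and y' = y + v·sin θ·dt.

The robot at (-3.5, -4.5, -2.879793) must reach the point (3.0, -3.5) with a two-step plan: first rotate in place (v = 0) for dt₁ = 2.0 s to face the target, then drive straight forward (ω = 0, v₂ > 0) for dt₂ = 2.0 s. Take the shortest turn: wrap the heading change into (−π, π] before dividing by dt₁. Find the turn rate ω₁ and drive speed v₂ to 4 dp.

ω₁ = 1.5162, v₂ = 3.2882

heading to target = atan2(-3.5−-4.5, 3−-3.5) = 0.1526
Δθ = wrap(0.1526 − -2.8798) = 3.0324; ω₁ = Δθ/dt₁ = 1.5162
distance = √((3−-3.5)² + (-3.5−-4.5)²) = 6.5765; v₂ = distance/dt₂ = 3.2882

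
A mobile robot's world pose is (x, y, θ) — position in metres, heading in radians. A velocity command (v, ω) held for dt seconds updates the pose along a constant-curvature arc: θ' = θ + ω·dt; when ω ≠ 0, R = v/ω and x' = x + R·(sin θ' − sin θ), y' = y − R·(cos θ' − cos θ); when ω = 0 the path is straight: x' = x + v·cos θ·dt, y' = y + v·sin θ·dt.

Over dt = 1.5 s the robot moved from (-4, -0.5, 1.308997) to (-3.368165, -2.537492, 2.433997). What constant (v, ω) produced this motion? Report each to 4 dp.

Δθ = 2.433997 − 1.308997 = 1.125000
ω = Δθ/dt = 1.125000/1.5 = 0.7500
R = −Δy/(cos θ' − cos θ) = -2.0000
v = R·ω = -2.0000·0.7500 = -1.5000

v = -1.5000, ω = 0.7500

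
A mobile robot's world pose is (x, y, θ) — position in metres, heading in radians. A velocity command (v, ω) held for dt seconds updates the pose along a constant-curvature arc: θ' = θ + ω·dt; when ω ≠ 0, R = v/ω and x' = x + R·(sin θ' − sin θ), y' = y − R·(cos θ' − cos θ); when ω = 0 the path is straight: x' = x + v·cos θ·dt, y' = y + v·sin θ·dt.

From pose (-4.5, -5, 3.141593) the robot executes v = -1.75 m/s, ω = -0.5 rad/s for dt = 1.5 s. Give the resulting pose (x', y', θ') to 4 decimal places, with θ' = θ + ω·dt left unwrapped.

θ' = 3.1416 + -0.5·1.5 = 2.3916
R = v/ω = -1.75/-0.5 = 3.5000
x' = -4.5 + 3.5000·(sin 2.3916 − sin 3.1416) = -2.1143
y' = -5 − 3.5000·(cos 2.3916 − cos 3.1416) = -5.9391

(-2.1143, -5.9391, 2.3916)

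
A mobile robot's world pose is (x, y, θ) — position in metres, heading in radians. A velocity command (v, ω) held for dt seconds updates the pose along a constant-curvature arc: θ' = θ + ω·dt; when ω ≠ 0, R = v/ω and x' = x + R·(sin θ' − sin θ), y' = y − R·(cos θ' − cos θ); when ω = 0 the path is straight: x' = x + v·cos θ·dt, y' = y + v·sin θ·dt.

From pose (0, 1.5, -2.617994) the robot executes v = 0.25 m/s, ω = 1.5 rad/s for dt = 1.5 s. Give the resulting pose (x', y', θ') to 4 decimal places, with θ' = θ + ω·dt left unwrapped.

(0.0234, 1.2002, -0.3680)

θ' = -2.6180 + 1.5·1.5 = -0.3680
R = v/ω = 0.25/1.5 = 0.1667
x' = 0 + 0.1667·(sin -0.3680 − sin -2.6180) = 0.0234
y' = 1.5 − 0.1667·(cos -0.3680 − cos -2.6180) = 1.2002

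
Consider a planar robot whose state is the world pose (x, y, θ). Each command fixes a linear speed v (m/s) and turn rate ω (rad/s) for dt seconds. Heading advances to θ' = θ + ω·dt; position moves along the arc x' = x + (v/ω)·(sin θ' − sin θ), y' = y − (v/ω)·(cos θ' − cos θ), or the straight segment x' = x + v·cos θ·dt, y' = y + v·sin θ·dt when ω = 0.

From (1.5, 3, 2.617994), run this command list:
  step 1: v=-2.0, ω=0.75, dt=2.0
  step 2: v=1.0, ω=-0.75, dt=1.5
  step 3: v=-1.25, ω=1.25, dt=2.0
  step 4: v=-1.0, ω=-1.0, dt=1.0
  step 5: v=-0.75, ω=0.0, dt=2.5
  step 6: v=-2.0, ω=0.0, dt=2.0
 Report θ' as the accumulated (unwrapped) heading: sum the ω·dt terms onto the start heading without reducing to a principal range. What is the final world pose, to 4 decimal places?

step 1: θ'=4.1180 (R=-2.6667) → pose (5.0426, 3.8160, 4.1180)
step 2: θ'=2.9930 (R=-1.3333) → pose (3.7406, 3.2441, 2.9930)
step 3: θ'=5.4930 (R=-1.0000) → pose (4.5991, 4.9368, 5.4930)
step 4: θ'=4.4930 (R=1.0000) → pose (4.3336, 5.8581, 4.4930)
step 5: θ'=4.4930 (straight) → pose (4.7417, 7.6882, 4.4930)
step 6: θ'=4.4930 (straight) → pose (5.6122, 11.5923, 4.4930)

(5.6122, 11.5923, 4.4930)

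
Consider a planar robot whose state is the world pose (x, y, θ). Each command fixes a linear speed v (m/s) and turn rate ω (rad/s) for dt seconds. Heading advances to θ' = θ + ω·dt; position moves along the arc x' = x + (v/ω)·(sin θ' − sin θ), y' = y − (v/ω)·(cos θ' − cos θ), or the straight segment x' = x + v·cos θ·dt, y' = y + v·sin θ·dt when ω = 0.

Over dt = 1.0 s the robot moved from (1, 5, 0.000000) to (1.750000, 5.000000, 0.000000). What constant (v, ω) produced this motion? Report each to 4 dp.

v = 0.7500, ω = 0.0000

Δθ = 0.000000 − 0.000000 = 0.000000
ω = Δθ/dt = 0.000000/1.0 = 0.0000
ω = 0 → v = (Δx·cos θ + Δy·sin θ)/dt = 0.7500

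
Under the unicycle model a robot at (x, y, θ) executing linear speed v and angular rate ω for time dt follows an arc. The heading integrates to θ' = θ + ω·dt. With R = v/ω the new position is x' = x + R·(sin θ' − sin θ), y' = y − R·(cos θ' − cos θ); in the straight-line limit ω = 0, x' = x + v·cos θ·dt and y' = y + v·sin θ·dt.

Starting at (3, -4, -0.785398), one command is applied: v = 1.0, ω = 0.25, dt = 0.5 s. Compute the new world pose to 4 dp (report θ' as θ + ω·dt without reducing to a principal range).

θ' = -0.7854 + 0.25·0.5 = -0.6604
R = v/ω = 1.0/0.25 = 4.0000
x' = 3 + 4.0000·(sin -0.6604 − sin -0.7854) = 3.3747
y' = -4 − 4.0000·(cos -0.6604 − cos -0.7854) = -4.3306

(3.3747, -4.3306, -0.6604)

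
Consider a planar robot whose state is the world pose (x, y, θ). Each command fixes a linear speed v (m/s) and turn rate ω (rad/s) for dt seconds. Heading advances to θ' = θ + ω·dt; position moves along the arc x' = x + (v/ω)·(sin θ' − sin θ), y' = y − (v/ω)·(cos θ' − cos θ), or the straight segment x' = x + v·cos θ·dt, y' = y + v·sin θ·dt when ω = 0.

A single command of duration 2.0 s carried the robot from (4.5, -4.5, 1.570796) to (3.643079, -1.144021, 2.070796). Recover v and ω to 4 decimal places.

Δθ = 2.070796 − 1.570796 = 0.500000
ω = Δθ/dt = 0.500000/2.0 = 0.2500
R = −Δy/(cos θ' − cos θ) = 7.0000
v = R·ω = 7.0000·0.2500 = 1.7500

v = 1.7500, ω = 0.2500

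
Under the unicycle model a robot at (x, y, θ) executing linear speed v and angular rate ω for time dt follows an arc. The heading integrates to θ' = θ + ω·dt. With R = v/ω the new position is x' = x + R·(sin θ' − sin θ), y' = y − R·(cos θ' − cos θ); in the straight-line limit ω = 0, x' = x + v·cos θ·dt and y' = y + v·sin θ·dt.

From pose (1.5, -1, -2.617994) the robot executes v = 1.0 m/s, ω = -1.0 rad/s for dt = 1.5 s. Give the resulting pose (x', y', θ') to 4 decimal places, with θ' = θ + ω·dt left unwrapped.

θ' = -2.6180 + -1.0·1.5 = -4.1180
R = v/ω = 1.0/-1.0 = -1.0000
x' = 1.5 + -1.0000·(sin -4.1180 − sin -2.6180) = 0.1715
y' = -1 − -1.0000·(cos -4.1180 − cos -2.6180) = -0.6940

(0.1715, -0.6940, -4.1180)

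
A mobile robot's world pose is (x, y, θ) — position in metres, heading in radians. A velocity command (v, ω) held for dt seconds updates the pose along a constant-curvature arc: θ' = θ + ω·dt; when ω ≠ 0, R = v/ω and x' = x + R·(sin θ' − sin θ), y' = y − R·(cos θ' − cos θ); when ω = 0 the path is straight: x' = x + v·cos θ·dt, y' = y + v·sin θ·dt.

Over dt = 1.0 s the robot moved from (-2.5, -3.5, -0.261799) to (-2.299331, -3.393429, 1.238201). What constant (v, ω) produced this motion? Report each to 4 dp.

v = 0.2500, ω = 1.5000

Δθ = 1.238201 − -0.261799 = 1.500000
ω = Δθ/dt = 1.500000/1.0 = 1.5000
R = Δx/(sin θ' − sin θ) = 0.1667
v = R·ω = 0.1667·1.5000 = 0.2500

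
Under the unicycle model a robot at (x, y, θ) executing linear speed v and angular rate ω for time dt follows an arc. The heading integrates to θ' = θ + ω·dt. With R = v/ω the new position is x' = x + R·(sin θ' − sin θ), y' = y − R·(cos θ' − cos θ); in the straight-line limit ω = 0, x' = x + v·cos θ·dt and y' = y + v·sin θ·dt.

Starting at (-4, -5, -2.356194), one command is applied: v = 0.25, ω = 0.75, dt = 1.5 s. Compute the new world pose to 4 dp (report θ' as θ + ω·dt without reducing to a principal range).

θ' = -2.3562 + 0.75·1.5 = -1.2312
R = v/ω = 0.25/0.75 = 0.3333
x' = -4 + 0.3333·(sin -1.2312 − sin -2.3562) = -4.0786
y' = -5 − 0.3333·(cos -1.2312 − cos -2.3562) = -5.3467

(-4.0786, -5.3467, -1.2312)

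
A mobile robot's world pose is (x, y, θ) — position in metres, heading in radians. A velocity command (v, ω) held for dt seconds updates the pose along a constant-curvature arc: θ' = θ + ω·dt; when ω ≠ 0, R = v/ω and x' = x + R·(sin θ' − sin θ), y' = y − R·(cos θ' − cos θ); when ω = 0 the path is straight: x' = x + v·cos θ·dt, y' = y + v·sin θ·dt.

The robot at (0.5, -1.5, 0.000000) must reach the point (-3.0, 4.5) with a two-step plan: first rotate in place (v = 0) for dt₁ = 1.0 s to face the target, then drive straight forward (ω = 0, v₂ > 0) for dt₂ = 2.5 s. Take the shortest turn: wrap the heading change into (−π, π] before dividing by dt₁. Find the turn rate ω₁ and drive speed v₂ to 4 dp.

heading to target = atan2(4.5−-1.5, -3−0.5) = 2.0989
Δθ = wrap(2.0989 − 0.0000) = 2.0989; ω₁ = Δθ/dt₁ = 2.0989
distance = √((-3−0.5)² + (4.5−-1.5)²) = 6.9462; v₂ = distance/dt₂ = 2.7785

ω₁ = 2.0989, v₂ = 2.7785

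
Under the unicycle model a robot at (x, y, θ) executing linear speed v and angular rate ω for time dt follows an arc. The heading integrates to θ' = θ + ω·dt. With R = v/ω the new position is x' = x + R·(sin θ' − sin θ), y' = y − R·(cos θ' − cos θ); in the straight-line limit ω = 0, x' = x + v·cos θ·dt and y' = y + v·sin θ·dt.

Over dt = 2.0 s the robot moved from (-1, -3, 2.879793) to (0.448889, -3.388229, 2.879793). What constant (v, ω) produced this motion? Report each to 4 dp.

Δθ = 2.879793 − 2.879793 = 0.000000
ω = Δθ/dt = 0.000000/2.0 = 0.0000
ω = 0 → v = (Δx·cos θ + Δy·sin θ)/dt = -0.7500

v = -0.7500, ω = 0.0000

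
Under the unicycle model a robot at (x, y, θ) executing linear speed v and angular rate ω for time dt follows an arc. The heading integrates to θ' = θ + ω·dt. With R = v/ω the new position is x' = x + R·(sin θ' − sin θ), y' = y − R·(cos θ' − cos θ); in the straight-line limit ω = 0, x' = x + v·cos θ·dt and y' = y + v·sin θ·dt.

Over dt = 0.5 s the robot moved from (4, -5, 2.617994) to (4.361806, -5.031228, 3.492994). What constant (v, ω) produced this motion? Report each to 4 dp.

v = -0.7500, ω = 1.7500

Δθ = 3.492994 − 2.617994 = 0.875000
ω = Δθ/dt = 0.875000/0.5 = 1.7500
R = Δx/(sin θ' − sin θ) = -0.4286
v = R·ω = -0.4286·1.7500 = -0.7500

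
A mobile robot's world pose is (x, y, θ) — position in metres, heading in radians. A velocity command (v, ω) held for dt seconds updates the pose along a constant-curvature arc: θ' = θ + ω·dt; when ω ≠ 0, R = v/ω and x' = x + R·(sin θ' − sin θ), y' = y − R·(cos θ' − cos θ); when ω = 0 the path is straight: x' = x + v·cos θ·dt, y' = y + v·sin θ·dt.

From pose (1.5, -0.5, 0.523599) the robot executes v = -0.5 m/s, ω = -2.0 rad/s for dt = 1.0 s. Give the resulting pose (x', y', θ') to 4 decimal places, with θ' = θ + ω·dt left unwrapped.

(1.1261, -0.3071, -1.4764)

θ' = 0.5236 + -2.0·1.0 = -1.4764
R = v/ω = -0.5/-2.0 = 0.2500
x' = 1.5 + 0.2500·(sin -1.4764 − sin 0.5236) = 1.1261
y' = -0.5 − 0.2500·(cos -1.4764 − cos 0.5236) = -0.3071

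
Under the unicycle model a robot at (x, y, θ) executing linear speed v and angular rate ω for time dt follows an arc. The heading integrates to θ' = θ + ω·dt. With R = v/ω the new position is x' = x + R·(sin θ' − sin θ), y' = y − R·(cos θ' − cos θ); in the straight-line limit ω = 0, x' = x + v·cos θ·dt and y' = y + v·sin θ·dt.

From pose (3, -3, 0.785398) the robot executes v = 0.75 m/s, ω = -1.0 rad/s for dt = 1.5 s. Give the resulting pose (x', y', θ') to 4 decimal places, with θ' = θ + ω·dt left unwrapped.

(4.0218, -2.9638, -0.7146)

θ' = 0.7854 + -1.0·1.5 = -0.7146
R = v/ω = 0.75/-1.0 = -0.7500
x' = 3 + -0.7500·(sin -0.7146 − sin 0.7854) = 4.0218
y' = -3 − -0.7500·(cos -0.7146 − cos 0.7854) = -2.9638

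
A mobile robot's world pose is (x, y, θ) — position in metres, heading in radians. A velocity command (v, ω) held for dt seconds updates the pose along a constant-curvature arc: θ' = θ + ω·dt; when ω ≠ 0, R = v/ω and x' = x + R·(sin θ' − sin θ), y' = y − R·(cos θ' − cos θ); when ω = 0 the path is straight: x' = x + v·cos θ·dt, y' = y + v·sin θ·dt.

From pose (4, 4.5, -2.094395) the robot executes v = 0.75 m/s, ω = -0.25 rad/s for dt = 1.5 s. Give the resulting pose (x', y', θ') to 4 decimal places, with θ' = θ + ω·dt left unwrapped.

θ' = -2.0944 + -0.25·1.5 = -2.4694
R = v/ω = 0.75/-0.25 = -3.0000
x' = 4 + -3.0000·(sin -2.4694 − sin -2.0944) = 3.2700
y' = 4.5 − -3.0000·(cos -2.4694 − cos -2.0944) = 3.6526

(3.2700, 3.6526, -2.4694)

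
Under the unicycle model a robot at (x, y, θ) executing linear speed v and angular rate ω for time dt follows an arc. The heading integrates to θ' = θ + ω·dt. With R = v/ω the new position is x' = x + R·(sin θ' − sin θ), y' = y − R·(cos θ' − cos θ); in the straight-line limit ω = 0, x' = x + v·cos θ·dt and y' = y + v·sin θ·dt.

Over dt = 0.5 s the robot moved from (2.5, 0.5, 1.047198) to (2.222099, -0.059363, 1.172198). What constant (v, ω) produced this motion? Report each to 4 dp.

Δθ = 1.172198 − 1.047198 = 0.125000
ω = Δθ/dt = 0.125000/0.5 = 0.2500
R = −Δy/(cos θ' − cos θ) = -5.0000
v = R·ω = -5.0000·0.2500 = -1.2500

v = -1.2500, ω = 0.2500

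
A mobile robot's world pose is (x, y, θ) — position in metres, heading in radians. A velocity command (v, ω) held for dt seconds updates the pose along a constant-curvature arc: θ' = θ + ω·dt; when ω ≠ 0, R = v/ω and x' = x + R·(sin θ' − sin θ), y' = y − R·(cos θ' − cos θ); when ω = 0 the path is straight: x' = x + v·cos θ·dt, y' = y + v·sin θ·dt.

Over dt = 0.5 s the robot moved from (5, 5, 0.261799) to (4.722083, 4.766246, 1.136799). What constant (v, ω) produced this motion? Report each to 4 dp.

Δθ = 1.136799 − 0.261799 = 0.875000
ω = Δθ/dt = 0.875000/0.5 = 1.7500
R = Δx/(sin θ' − sin θ) = -0.4286
v = R·ω = -0.4286·1.7500 = -0.7500

v = -0.7500, ω = 1.7500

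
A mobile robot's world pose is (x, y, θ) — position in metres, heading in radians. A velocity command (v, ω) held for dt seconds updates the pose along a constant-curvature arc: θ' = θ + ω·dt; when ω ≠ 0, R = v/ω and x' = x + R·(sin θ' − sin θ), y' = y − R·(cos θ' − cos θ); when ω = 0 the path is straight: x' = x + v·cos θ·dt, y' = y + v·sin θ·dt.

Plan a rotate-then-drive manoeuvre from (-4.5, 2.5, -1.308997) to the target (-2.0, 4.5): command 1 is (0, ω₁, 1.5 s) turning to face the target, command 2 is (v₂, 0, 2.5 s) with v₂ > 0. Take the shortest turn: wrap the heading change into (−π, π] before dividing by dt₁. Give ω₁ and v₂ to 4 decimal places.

ω₁ = 1.3225, v₂ = 1.2806

heading to target = atan2(4.5−2.5, -2−-4.5) = 0.6747
Δθ = wrap(0.6747 − -1.3090) = 1.9837; ω₁ = Δθ/dt₁ = 1.3225
distance = √((-2−-4.5)² + (4.5−2.5)²) = 3.2016; v₂ = distance/dt₂ = 1.2806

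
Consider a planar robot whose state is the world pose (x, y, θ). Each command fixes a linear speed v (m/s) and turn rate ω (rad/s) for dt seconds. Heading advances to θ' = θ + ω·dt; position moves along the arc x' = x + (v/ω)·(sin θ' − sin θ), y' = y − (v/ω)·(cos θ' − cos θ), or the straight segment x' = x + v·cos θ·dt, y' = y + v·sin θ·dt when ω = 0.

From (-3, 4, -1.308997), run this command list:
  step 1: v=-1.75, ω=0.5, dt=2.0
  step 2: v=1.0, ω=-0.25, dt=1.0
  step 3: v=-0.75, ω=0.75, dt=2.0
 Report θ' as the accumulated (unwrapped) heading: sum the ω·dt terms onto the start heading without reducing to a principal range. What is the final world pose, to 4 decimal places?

(-5.7499, 5.7502, 0.9410)

step 1: θ'=-0.3090 (R=-3.5000) → pose (-5.3164, 6.4284, -0.3090)
step 2: θ'=-0.5590 (R=-4.0000) → pose (-4.4114, 6.0090, -0.5590)
step 3: θ'=0.9410 (R=-1.0000) → pose (-5.7499, 5.7502, 0.9410)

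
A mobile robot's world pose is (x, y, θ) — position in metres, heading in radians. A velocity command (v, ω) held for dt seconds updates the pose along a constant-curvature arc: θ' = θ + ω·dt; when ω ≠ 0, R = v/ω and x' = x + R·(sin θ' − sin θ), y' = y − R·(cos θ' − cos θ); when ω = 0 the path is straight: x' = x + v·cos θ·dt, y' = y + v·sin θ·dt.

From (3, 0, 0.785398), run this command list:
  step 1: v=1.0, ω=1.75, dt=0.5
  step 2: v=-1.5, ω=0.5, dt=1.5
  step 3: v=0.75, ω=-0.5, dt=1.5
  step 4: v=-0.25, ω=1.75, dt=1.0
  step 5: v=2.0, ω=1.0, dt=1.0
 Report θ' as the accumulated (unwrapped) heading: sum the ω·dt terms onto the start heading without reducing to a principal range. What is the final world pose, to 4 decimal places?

(2.4593, -1.9854, 4.4104)

step 1: θ'=1.6604 (R=0.5714) → pose (3.1651, 0.4552, 1.6604)
step 2: θ'=2.4104 (R=-3.0000) → pose (4.1498, -1.5095, 2.4104)
step 3: θ'=1.6604 (R=-1.5000) → pose (3.6574, -0.5271, 1.6604)
step 4: θ'=3.4104 (R=-0.1429) → pose (3.8376, -0.6521, 3.4104)
step 5: θ'=4.4104 (R=2.0000) → pose (2.4593, -1.9854, 4.4104)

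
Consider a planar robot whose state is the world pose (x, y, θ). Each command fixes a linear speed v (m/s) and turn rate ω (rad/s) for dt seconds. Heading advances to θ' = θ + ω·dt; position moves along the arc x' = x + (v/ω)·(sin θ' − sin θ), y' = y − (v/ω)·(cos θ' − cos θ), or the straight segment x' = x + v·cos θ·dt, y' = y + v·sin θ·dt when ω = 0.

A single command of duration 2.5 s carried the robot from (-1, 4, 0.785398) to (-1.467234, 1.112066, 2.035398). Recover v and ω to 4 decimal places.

Δθ = 2.035398 − 0.785398 = 1.250000
ω = Δθ/dt = 1.250000/2.5 = 0.5000
R = −Δy/(cos θ' − cos θ) = -2.5000
v = R·ω = -2.5000·0.5000 = -1.2500

v = -1.2500, ω = 0.5000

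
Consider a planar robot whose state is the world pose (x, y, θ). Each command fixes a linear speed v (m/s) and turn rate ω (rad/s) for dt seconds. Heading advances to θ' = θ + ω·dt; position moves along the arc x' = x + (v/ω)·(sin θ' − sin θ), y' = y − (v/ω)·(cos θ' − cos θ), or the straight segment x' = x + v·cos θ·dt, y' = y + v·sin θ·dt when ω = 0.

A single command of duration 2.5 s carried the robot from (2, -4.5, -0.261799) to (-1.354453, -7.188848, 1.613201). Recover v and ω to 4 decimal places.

Δθ = 1.613201 − -0.261799 = 1.875000
ω = Δθ/dt = 1.875000/2.5 = 0.7500
R = Δx/(sin θ' − sin θ) = -2.6667
v = R·ω = -2.6667·0.7500 = -2.0000

v = -2.0000, ω = 0.7500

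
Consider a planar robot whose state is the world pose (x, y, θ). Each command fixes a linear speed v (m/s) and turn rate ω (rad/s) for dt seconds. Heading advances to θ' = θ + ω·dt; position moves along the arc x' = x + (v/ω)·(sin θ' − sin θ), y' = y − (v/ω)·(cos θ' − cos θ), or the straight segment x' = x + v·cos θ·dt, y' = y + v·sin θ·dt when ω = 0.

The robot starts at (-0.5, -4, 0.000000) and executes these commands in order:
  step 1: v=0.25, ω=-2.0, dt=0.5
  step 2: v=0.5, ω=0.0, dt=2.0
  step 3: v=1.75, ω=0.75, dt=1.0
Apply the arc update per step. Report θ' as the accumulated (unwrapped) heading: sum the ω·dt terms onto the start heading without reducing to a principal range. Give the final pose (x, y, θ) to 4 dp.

(1.5316, -5.8990, -0.2500)

step 1: θ'=-1.0000 (R=-0.1250) → pose (-0.3948, -4.0575, -1.0000)
step 2: θ'=-1.0000 (straight) → pose (0.1455, -4.8989, -1.0000)
step 3: θ'=-0.2500 (R=2.3333) → pose (1.5316, -5.8990, -0.2500)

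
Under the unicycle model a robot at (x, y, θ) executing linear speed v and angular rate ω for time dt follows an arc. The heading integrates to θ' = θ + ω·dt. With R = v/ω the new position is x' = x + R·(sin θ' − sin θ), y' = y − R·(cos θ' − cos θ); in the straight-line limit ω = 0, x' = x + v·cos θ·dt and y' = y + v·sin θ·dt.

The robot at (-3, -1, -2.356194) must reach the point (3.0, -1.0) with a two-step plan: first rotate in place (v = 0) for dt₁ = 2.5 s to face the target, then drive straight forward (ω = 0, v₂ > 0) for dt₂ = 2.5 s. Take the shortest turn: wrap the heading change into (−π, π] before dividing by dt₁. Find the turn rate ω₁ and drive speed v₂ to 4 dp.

ω₁ = 0.9425, v₂ = 2.4000

heading to target = atan2(-1−-1, 3−-3) = 0.0000
Δθ = wrap(0.0000 − -2.3562) = 2.3562; ω₁ = Δθ/dt₁ = 0.9425
distance = √((3−-3)² + (-1−-1)²) = 6.0000; v₂ = distance/dt₂ = 2.4000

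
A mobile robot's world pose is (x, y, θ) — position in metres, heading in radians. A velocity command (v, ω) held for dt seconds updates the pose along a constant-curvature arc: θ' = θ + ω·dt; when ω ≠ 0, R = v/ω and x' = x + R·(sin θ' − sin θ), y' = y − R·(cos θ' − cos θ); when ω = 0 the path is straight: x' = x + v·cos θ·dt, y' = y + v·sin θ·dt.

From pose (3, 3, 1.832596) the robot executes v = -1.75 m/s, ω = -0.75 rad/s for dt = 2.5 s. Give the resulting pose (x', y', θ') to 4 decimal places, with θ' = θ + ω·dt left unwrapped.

(0.6473, 0.0649, -0.0424)

θ' = 1.8326 + -0.75·2.5 = -0.0424
R = v/ω = -1.75/-0.75 = 2.3333
x' = 3 + 2.3333·(sin -0.0424 − sin 1.8326) = 0.6473
y' = 3 − 2.3333·(cos -0.0424 − cos 1.8326) = 0.0649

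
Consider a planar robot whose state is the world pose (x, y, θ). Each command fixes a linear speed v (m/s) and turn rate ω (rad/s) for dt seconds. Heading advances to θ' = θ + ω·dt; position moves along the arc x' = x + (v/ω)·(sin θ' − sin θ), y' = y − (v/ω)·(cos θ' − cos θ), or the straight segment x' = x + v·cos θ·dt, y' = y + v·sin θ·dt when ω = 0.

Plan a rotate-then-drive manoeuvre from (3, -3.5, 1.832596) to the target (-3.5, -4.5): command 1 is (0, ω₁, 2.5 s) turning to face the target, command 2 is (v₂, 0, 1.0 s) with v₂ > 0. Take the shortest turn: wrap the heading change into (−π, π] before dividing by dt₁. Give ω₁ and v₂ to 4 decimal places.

heading to target = atan2(-4.5−-3.5, -3.5−3) = -2.9889
Δθ = wrap(-2.9889 − 1.8326) = 1.4616; ω₁ = Δθ/dt₁ = 0.5847
distance = √((-3.5−3)² + (-4.5−-3.5)²) = 6.5765; v₂ = distance/dt₂ = 6.5765

ω₁ = 0.5847, v₂ = 6.5765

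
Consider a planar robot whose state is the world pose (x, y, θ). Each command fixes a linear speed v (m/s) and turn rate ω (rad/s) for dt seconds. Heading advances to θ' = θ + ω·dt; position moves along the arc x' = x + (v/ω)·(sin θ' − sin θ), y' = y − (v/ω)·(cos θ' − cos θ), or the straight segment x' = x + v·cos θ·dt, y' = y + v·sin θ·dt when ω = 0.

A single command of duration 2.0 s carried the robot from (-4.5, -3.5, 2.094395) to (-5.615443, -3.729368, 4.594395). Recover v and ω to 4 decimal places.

Δθ = 4.594395 − 2.094395 = 2.500000
ω = Δθ/dt = 2.500000/2.0 = 1.2500
R = Δx/(sin θ' − sin θ) = 0.6000
v = R·ω = 0.6000·1.2500 = 0.7500

v = 0.7500, ω = 1.2500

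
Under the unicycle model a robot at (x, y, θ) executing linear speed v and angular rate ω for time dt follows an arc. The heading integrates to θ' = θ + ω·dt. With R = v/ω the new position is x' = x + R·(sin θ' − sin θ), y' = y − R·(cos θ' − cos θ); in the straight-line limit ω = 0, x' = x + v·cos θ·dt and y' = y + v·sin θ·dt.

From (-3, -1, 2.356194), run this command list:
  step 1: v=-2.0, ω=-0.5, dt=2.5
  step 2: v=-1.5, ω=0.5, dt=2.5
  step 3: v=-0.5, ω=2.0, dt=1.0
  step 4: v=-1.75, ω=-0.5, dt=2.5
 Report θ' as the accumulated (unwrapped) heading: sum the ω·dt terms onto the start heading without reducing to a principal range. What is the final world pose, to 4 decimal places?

(2.1235, -6.7193, 3.1062)

step 1: θ'=1.1062 (R=4.0000) → pose (-2.2524, -5.6207, 1.1062)
step 2: θ'=2.3562 (R=-3.0000) → pose (-1.6918, -9.0862, 2.3562)
step 3: θ'=4.3562 (R=-0.2500) → pose (-1.2807, -8.9966, 4.3562)
step 4: θ'=3.1062 (R=3.5000) → pose (2.1235, -6.7193, 3.1062)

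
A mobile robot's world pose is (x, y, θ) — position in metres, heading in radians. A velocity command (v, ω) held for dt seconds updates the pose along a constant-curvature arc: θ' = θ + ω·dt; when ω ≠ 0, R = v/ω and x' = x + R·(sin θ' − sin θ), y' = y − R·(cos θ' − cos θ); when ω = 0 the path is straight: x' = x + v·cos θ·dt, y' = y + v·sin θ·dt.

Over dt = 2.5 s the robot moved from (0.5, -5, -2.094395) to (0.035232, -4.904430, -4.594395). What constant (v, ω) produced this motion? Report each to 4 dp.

v = 0.2500, ω = -1.0000

Δθ = -4.594395 − -2.094395 = -2.500000
ω = Δθ/dt = -2.500000/2.5 = -1.0000
R = Δx/(sin θ' − sin θ) = -0.2500
v = R·ω = -0.2500·-1.0000 = 0.2500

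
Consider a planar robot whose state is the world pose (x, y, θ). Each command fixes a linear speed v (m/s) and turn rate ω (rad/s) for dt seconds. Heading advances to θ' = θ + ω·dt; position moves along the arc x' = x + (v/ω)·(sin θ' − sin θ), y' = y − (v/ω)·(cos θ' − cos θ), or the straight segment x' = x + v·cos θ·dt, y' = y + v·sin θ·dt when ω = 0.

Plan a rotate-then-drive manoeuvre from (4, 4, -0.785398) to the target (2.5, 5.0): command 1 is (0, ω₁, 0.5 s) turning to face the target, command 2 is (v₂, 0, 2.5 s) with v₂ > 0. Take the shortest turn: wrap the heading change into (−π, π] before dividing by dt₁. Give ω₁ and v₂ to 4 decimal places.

heading to target = atan2(5−4, 2.5−4) = 2.5536
Δθ = wrap(2.5536 − -0.7854) = -2.9442; ω₁ = Δθ/dt₁ = -5.8884
distance = √((2.5−4)² + (5−4)²) = 1.8028; v₂ = distance/dt₂ = 0.7211

ω₁ = -5.8884, v₂ = 0.7211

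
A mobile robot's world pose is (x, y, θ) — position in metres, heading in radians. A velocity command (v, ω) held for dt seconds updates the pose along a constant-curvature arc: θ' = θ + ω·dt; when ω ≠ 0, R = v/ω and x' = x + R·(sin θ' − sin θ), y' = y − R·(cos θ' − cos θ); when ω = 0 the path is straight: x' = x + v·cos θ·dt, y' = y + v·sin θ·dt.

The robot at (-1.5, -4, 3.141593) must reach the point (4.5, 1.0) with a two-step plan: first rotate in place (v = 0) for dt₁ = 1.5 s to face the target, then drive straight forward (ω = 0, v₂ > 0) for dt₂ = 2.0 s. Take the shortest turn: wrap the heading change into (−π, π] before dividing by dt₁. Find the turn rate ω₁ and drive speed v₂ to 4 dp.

heading to target = atan2(1−-4, 4.5−-1.5) = 0.6947
Δθ = wrap(0.6947 − 3.1416) = -2.4469; ω₁ = Δθ/dt₁ = -1.6312
distance = √((4.5−-1.5)² + (1−-4)²) = 7.8102; v₂ = distance/dt₂ = 3.9051

ω₁ = -1.6312, v₂ = 3.9051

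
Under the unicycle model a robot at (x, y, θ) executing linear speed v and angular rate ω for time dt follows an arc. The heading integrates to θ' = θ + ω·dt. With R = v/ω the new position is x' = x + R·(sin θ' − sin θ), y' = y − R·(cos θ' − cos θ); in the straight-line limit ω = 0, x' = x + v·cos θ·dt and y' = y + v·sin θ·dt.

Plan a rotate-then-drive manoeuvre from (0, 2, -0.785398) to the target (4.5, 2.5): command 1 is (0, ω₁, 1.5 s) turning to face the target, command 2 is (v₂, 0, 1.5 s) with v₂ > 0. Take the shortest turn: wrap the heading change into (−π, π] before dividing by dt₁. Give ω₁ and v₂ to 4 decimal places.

heading to target = atan2(2.5−2, 4.5−0) = 0.1107
Δθ = wrap(0.1107 − -0.7854) = 0.8961; ω₁ = Δθ/dt₁ = 0.5974
distance = √((4.5−0)² + (2.5−2)²) = 4.5277; v₂ = distance/dt₂ = 3.0185

ω₁ = 0.5974, v₂ = 3.0185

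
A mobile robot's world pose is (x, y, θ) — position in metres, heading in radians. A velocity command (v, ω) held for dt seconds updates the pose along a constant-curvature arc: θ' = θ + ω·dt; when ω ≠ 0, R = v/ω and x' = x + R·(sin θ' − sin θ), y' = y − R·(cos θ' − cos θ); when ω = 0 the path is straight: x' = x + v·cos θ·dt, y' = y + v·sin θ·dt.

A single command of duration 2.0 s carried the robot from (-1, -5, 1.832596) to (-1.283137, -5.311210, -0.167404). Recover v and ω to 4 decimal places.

Δθ = -0.167404 − 1.832596 = -2.000000
ω = Δθ/dt = -2.000000/2.0 = -1.0000
R = −Δy/(cos θ' − cos θ) = 0.2500
v = R·ω = 0.2500·-1.0000 = -0.2500

v = -0.2500, ω = -1.0000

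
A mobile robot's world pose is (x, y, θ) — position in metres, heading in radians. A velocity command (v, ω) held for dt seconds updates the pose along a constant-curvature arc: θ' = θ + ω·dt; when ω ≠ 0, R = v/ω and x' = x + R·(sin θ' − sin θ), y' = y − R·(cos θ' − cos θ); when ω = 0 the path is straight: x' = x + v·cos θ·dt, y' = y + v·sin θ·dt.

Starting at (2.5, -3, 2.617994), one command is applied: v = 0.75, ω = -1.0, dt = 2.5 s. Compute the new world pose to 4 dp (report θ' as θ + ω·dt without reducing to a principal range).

(2.7867, -1.6057, 0.1180)

θ' = 2.6180 + -1.0·2.5 = 0.1180
R = v/ω = 0.75/-1.0 = -0.7500
x' = 2.5 + -0.7500·(sin 0.1180 − sin 2.6180) = 2.7867
y' = -3 − -0.7500·(cos 0.1180 − cos 2.6180) = -1.6057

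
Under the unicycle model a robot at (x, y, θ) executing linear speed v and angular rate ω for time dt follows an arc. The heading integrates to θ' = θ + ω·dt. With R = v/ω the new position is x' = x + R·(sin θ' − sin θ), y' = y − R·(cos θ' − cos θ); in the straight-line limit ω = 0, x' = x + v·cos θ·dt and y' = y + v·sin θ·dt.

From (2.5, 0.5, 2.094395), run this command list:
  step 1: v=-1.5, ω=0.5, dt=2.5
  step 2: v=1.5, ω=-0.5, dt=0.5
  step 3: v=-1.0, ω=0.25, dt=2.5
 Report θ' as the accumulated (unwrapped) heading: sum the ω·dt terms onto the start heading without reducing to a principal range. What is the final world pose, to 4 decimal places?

(7.3300, -0.3518, 3.7194)

step 1: θ'=3.3444 (R=-3.0000) → pose (5.7023, -0.9385, 3.3444)
step 2: θ'=3.0944 (R=-3.0000) → pose (4.9565, -0.9967, 3.0944)
step 3: θ'=3.7194 (R=-4.0000) → pose (7.3300, -0.3518, 3.7194)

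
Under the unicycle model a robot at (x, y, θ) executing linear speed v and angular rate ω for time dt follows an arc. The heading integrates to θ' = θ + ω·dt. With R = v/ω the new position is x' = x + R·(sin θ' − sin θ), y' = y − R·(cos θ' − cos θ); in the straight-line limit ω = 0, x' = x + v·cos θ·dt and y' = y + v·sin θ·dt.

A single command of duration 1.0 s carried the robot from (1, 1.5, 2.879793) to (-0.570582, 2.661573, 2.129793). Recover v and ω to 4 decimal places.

Δθ = 2.129793 − 2.879793 = -0.750000
ω = Δθ/dt = -0.750000/1.0 = -0.7500
R = Δx/(sin θ' − sin θ) = -2.6667
v = R·ω = -2.6667·-0.7500 = 2.0000

v = 2.0000, ω = -0.7500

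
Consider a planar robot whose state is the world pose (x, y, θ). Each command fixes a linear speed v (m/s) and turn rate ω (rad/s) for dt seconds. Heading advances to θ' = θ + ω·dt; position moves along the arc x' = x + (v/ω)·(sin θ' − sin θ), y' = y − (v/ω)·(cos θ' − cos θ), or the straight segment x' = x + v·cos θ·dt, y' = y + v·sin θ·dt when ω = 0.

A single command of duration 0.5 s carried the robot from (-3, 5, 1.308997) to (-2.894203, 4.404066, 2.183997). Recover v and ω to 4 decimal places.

v = -1.2500, ω = 1.7500

Δθ = 2.183997 − 1.308997 = 0.875000
ω = Δθ/dt = 0.875000/0.5 = 1.7500
R = −Δy/(cos θ' − cos θ) = -0.7143
v = R·ω = -0.7143·1.7500 = -1.2500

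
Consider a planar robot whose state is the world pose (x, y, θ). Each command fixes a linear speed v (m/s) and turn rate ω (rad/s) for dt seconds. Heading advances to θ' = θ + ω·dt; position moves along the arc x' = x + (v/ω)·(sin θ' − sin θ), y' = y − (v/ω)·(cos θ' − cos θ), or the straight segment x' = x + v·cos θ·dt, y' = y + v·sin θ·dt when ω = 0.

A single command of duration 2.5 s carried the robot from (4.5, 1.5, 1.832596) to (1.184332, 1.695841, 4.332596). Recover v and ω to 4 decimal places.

Δθ = 4.332596 − 1.832596 = 2.500000
ω = Δθ/dt = 2.500000/2.5 = 1.0000
R = Δx/(sin θ' − sin θ) = 1.7500
v = R·ω = 1.7500·1.0000 = 1.7500

v = 1.7500, ω = 1.0000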